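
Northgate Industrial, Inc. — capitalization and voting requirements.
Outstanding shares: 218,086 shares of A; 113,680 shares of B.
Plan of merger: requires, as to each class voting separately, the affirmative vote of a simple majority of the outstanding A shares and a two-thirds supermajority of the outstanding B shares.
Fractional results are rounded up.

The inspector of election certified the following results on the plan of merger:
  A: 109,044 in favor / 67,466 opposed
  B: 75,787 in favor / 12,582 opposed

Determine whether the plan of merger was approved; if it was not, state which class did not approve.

A: a majority of 218086 is 109044; 109,044 required, 109,044 in favor — approved.
B: 2/3 of 113680 = 75786.67, rounded up to 75787; 75,787 required, 75,787 in favor — approved.

Approved — every class gave the required vote.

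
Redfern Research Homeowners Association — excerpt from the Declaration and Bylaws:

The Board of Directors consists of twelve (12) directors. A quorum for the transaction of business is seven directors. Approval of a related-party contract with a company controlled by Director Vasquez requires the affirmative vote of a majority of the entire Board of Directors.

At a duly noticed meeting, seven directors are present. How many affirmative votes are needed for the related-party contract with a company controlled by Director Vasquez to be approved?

The related-party contract with a company controlled by Director Vasquez requires a majority of the entire Board of Directors (12).
A majority of 12 is 7.

7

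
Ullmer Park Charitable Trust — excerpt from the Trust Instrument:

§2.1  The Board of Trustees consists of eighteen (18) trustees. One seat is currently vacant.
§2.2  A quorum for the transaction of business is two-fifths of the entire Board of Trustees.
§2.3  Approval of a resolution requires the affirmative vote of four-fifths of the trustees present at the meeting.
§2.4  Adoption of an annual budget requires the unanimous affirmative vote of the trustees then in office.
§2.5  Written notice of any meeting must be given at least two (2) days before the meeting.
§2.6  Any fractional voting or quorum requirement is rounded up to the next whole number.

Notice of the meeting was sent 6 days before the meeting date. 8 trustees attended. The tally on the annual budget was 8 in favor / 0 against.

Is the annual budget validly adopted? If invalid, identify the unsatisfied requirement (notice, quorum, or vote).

Notice: 6 days given; 2 required (6 ≥ 2). Satisfied.
Quorum: 8 present; quorum is 8. Satisfied.
Vote: the annual budget requires the unanimous vote of the trustees then in office (17). Unanimous means all 17, so 17 affirmative votes are needed; 8 voted in favor. Not satisfied.

Invalid — vote requirement not satisfied.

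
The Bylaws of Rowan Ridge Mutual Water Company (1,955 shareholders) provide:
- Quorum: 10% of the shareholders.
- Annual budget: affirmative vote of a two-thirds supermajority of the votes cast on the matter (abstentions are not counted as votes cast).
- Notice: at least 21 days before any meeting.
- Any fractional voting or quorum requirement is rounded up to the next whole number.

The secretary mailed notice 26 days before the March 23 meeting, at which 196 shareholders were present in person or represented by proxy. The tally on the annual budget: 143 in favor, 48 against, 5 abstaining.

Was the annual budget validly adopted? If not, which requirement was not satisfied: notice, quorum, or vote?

Valid — all requirements satisfied.

Notice: 26 days given; 21 required. Satisfied.
Quorum: 10% of 1,955 = 195.50, rounded up to 196; 196 present. Satisfied.
Vote: requires two-thirds of the votes cast (196 − 5 abstaining = 191); 2/3 of 191 = 127.33, rounded up to 128, so 128 needed; 143 in favor. Satisfied.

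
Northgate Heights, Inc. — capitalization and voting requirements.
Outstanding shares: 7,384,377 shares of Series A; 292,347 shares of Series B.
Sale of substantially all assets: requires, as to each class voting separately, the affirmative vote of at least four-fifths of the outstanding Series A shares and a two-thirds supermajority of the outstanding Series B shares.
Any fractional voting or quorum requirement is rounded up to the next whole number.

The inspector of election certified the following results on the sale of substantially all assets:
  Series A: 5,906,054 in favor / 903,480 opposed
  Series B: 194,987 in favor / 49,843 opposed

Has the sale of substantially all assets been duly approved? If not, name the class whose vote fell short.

Not approved — the Series A shares did not give the required vote.

Series A: 4/5 of 7384377 = 5907501.60, rounded up to 5907502; 5,907,502 required, 5,906,054 in favor — not approved.
Series B: 2/3 of 292347 = 194898; 194,898 required, 194,987 in favor — approved.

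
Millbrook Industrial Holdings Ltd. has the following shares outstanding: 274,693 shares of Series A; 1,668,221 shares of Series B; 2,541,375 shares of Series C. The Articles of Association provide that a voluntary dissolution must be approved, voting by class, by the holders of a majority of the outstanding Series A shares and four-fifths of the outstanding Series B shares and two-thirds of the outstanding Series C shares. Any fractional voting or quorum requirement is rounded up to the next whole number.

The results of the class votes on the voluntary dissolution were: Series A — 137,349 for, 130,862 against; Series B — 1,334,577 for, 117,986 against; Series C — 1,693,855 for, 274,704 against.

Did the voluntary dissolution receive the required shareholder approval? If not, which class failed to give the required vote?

Not approved — the Series C shares did not give the required vote.

Series A: a majority of 274693 is 137347; 137,347 required, 137,349 in favor — approved.
Series B: 4/5 of 1668221 = 1334576.80, rounded up to 1334577; 1,334,577 required, 1,334,577 in favor — approved.
Series C: 2/3 of 2541375 = 1694250; 1,694,250 required, 1,693,855 in favor — not approved.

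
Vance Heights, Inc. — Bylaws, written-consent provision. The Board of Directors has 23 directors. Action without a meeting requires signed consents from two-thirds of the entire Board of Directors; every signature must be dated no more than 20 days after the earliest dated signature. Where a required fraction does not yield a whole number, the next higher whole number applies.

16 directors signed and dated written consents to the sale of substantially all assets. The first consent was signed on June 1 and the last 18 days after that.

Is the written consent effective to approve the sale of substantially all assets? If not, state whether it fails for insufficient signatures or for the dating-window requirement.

Signatures required: two-thirds of 23 — 2/3 of 23 = 15.33, rounded up to 16, so 16 needed; 16 signed. Sufficient.
Dating window: the latest signature is 18 days after the earliest; the limit is 20 days. Within the window.

Effective — both the signature and dating-window requirements are satisfied.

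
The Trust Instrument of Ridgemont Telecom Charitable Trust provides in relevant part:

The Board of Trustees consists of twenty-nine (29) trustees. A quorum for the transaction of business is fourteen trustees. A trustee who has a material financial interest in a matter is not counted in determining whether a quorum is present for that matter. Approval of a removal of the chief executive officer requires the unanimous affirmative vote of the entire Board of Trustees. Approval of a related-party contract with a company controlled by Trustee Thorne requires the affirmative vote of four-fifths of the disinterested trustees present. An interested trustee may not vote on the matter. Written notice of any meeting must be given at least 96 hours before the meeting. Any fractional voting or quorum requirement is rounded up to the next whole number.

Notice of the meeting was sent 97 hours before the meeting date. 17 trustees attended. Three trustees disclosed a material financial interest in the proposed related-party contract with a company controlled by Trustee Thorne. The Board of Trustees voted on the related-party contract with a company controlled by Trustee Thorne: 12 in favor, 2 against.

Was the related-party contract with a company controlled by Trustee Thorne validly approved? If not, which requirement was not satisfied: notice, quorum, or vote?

Valid — all requirements satisfied.

Notice: 97 hours given; 96 required (97 ≥ 96). Satisfied.
Quorum: 17 present, but the 3 interested trustees do not count, leaving 14. Quorum is 14. Satisfied.
Vote: the related-party contract with a company controlled by Trustee Thorne requires four-fifths of the disinterested trustees present (17 − 3 = 14). 4/5 of 14 = 11.20, rounded up to 12, so 12 affirmative votes are needed; 12 voted in favor. Satisfied.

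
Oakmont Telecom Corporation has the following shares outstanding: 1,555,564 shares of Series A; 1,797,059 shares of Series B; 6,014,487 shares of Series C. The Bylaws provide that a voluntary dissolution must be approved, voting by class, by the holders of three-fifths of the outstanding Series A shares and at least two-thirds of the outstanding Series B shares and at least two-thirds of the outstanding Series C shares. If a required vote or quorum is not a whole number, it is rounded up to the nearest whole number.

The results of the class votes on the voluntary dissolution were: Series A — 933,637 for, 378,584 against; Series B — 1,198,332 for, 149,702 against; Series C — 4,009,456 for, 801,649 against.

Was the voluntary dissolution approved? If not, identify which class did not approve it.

Series A: 3/5 of 1555564 = 933338.40, rounded up to 933339; 933,339 required, 933,637 in favor — approved.
Series B: 2/3 of 1797059 = 1198039.33, rounded up to 1198040; 1,198,040 required, 1,198,332 in favor — approved.
Series C: 2/3 of 6014487 = 4009658; 4,009,658 required, 4,009,456 in favor — not approved.

Not approved — the Series C shares did not give the required vote.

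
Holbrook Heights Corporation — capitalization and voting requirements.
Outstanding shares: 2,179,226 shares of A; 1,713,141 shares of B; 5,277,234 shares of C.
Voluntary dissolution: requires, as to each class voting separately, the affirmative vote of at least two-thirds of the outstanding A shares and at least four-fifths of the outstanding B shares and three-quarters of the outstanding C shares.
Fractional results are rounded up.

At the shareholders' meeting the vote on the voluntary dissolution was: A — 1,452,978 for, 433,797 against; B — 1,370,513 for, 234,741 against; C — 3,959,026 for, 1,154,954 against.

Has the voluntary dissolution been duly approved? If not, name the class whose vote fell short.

Approved — every class gave the required vote.

A: 2/3 of 2179226 = 1452817.33, rounded up to 1452818; 1,452,818 required, 1,452,978 in favor — approved.
B: 4/5 of 1713141 = 1370512.80, rounded up to 1370513; 1,370,513 required, 1,370,513 in favor — approved.
C: 3/4 of 5277234 = 3957925.50, rounded up to 3957926; 3,957,926 required, 3,959,026 in favor — approved.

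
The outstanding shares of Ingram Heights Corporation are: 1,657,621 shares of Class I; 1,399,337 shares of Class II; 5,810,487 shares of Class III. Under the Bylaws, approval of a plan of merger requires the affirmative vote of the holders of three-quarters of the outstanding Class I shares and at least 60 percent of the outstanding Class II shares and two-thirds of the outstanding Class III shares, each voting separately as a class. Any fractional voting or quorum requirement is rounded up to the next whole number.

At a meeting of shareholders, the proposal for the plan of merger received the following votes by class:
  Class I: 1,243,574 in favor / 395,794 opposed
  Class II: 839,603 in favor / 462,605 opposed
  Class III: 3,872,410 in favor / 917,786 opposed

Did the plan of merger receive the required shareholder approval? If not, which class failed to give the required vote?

Not approved — the Class III shares did not give the required vote.

Class I: 3/4 of 1657621 = 1243215.75, rounded up to 1243216; 1,243,216 required, 1,243,574 in favor — approved.
Class II: 3/5 of 1399337 = 839602.20, rounded up to 839603; 839,603 required, 839,603 in favor — approved.
Class III: 2/3 of 5810487 = 3873658; 3,873,658 required, 3,872,410 in favor — not approved.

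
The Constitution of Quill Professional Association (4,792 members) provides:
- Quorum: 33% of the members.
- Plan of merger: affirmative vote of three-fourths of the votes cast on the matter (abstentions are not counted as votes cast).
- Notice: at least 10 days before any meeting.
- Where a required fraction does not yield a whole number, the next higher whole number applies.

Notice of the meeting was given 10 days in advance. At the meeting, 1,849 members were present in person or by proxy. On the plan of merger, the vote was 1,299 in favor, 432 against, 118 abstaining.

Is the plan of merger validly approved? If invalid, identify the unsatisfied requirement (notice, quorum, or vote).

Notice: 10 days given; 10 required. Satisfied.
Quorum: 33% of 4,792 = 1,581.36, rounded up to 1,582; 1,849 present. Satisfied.
Vote: requires three-fourths of the votes cast (1,849 − 118 abstaining = 1,731); 3/4 of 1731 = 1298.25, rounded up to 1299, so 1,299 needed; 1,299 in favor. Satisfied.

Valid — all requirements satisfied.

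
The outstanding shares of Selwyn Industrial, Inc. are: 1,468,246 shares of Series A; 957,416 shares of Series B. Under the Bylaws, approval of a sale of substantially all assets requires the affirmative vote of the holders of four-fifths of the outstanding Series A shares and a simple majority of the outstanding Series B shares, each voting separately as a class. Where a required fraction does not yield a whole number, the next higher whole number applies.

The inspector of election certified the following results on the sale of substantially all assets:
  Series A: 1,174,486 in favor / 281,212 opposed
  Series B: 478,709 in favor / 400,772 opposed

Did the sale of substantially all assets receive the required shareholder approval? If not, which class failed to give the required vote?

Series A: 4/5 of 1468246 = 1174596.80, rounded up to 1174597; 1,174,597 required, 1,174,486 in favor — not approved.
Series B: a majority of 957416 is 478709; 478,709 required, 478,709 in favor — approved.

Not approved — the Series A shares did not give the required vote.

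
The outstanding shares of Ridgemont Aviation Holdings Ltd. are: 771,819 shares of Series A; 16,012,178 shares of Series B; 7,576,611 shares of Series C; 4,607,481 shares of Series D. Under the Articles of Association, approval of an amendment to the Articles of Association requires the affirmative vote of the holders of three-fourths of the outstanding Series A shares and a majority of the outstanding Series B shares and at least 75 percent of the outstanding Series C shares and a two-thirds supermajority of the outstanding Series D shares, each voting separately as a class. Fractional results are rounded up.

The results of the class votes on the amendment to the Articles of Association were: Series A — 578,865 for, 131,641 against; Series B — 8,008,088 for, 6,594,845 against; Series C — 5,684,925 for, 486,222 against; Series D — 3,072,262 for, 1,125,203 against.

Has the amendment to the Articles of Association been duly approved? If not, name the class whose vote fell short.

Series A: 3/4 of 771819 = 578864.25, rounded up to 578865; 578,865 required, 578,865 in favor — approved.
Series B: a majority of 16012178 is 8006090; 8,006,090 required, 8,008,088 in favor — approved.
Series C: 3/4 of 7576611 = 5682458.25, rounded up to 5682459; 5,682,459 required, 5,684,925 in favor — approved.
Series D: 2/3 of 4607481 = 3071654; 3,071,654 required, 3,072,262 in favor — approved.

Approved — every class gave the required vote.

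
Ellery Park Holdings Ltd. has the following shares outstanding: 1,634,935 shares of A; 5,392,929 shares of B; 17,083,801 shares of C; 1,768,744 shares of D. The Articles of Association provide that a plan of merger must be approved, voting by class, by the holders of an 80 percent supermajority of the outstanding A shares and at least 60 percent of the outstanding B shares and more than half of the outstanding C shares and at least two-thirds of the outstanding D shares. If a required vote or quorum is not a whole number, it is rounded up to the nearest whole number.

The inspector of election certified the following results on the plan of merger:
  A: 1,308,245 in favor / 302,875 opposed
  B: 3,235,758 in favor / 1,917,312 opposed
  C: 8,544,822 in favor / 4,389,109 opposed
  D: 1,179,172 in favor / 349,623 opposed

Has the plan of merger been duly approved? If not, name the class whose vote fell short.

Approved — every class gave the required vote.

A: 4/5 of 1634935 = 1307948; 1,307,948 required, 1,308,245 in favor — approved.
B: 3/5 of 5392929 = 3235757.40, rounded up to 3235758; 3,235,758 required, 3,235,758 in favor — approved.
C: a majority of 17083801 is 8541901; 8,541,901 required, 8,544,822 in favor — approved.
D: 2/3 of 1768744 = 1179162.67, rounded up to 1179163; 1,179,163 required, 1,179,172 in favor — approved.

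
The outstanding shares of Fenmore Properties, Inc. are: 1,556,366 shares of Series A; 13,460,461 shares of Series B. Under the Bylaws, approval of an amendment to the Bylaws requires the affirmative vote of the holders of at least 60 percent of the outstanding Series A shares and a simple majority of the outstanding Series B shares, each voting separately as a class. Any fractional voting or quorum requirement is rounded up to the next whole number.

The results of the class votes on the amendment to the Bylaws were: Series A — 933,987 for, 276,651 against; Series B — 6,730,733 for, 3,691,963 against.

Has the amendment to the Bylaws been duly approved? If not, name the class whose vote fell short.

Series A: 3/5 of 1556366 = 933819.60, rounded up to 933820; 933,820 required, 933,987 in favor — approved.
Series B: a majority of 13460461 is 6730231; 6,730,231 required, 6,730,733 in favor — approved.

Approved — every class gave the required vote.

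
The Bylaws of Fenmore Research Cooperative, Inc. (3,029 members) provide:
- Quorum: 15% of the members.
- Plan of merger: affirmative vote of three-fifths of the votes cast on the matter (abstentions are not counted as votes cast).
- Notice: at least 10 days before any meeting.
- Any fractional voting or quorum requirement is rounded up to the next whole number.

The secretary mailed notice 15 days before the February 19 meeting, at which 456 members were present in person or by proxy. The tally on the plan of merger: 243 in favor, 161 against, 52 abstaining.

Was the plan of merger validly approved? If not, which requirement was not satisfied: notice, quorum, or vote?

Valid — all requirements satisfied.

Notice: 15 days given; 10 required. Satisfied.
Quorum: 15% of 3,029 = 454.35, rounded up to 455; 456 present. Satisfied.
Vote: requires three-fifths of the votes cast (456 − 52 abstaining = 404); 3/5 of 404 = 242.40, rounded up to 243, so 243 needed; 243 in favor. Satisfied.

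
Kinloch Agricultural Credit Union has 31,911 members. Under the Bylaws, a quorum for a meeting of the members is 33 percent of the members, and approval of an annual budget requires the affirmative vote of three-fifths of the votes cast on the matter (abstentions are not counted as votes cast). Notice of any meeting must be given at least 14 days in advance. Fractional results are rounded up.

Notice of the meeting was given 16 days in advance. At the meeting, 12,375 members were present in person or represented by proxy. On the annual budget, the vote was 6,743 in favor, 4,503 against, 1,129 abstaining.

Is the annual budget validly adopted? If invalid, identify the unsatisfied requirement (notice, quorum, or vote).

Notice: 16 days given; 14 required. Satisfied.
Quorum: 33% of 31,911 = 10,530.63, rounded up to 10,531; 12,375 present. Satisfied.
Vote: requires three-fifths of the votes cast (12,375 − 1,129 abstaining = 11,246); 3/5 of 11246 = 6747.60, rounded up to 6748, so 6,748 needed; 6,743 in favor. Not satisfied.

Invalid — vote requirement not satisfied.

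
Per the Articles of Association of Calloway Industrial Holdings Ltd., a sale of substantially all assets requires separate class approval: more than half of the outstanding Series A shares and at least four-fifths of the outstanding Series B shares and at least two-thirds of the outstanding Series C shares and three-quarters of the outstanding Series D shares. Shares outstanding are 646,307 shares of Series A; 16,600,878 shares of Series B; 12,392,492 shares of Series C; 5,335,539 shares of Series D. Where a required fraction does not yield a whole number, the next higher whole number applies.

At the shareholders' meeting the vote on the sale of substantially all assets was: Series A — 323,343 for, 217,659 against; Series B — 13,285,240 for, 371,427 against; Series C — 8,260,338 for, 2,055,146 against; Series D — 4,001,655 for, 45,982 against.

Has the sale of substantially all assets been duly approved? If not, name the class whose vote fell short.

Series A: a majority of 646307 is 323154; 323,154 required, 323,343 in favor — approved.
Series B: 4/5 of 16600878 = 13280702.40, rounded up to 13280703; 13,280,703 required, 13,285,240 in favor — approved.
Series C: 2/3 of 12392492 = 8261661.33, rounded up to 8261662; 8,261,662 required, 8,260,338 in favor — not approved.
Series D: 3/4 of 5335539 = 4001654.25, rounded up to 4001655; 4,001,655 required, 4,001,655 in favor — approved.

Not approved — the Series C shares did not give the required vote.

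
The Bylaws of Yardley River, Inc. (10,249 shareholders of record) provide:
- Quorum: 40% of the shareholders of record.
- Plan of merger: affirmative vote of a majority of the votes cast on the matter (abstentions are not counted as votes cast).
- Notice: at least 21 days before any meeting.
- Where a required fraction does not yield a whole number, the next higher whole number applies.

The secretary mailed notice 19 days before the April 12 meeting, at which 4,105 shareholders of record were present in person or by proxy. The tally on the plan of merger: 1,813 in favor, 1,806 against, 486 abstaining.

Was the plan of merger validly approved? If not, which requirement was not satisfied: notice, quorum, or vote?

Notice: 19 days given; 21 required. Not satisfied.
Quorum: 40% of 10,249 = 4,099.60, rounded up to 4,100; 4,105 present. Satisfied.
Vote: requires a majority of the votes cast (4,105 − 486 abstaining = 3,619); a majority of 3619 is 1810, so 1,810 needed; 1,813 in favor. Satisfied.

Invalid — notice requirement not satisfied.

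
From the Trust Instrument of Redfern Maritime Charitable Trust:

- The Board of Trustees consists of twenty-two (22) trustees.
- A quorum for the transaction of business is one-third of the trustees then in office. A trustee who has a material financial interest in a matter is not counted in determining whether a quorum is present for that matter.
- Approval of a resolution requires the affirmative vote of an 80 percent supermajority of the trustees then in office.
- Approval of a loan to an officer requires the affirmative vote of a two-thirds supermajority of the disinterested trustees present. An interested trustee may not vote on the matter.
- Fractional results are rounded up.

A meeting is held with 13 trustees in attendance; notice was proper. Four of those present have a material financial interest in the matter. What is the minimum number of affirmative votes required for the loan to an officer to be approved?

The loan to an officer requires two-thirds of the disinterested trustees present (13 − 4 = 9).
2/3 of 9 = 6.

6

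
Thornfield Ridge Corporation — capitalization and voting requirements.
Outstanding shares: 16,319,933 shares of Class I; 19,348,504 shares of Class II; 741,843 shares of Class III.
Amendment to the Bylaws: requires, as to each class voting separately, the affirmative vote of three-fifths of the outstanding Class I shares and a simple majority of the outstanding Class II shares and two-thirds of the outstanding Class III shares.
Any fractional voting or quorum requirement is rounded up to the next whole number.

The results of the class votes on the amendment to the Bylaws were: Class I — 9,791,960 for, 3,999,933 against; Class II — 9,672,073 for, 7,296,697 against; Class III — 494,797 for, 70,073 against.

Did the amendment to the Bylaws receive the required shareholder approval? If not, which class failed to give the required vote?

Class I: 3/5 of 16319933 = 9791959.80, rounded up to 9791960; 9,791,960 required, 9,791,960 in favor — approved.
Class II: a majority of 19348504 is 9674253; 9,674,253 required, 9,672,073 in favor — not approved.
Class III: 2/3 of 741843 = 494562; 494,562 required, 494,797 in favor — approved.

Not approved — the Class II shares did not give the required vote.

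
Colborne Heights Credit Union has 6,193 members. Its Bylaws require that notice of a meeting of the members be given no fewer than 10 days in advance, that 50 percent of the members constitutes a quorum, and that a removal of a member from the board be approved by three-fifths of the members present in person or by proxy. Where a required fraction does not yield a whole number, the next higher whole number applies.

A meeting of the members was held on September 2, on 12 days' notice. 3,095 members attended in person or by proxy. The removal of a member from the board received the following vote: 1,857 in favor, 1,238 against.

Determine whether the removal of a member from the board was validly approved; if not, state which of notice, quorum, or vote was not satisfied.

Notice: 12 days given; 10 required. Satisfied.
Quorum: 50% of 6,193 = 3,096.50, rounded up to 3,097; 3,095 present. Not satisfied.
Vote: requires three-fifths of those present (3,095); 3/5 of 3095 = 1857, so 1,857 needed; 1,857 in favor. Satisfied.

Invalid — quorum requirement not satisfied.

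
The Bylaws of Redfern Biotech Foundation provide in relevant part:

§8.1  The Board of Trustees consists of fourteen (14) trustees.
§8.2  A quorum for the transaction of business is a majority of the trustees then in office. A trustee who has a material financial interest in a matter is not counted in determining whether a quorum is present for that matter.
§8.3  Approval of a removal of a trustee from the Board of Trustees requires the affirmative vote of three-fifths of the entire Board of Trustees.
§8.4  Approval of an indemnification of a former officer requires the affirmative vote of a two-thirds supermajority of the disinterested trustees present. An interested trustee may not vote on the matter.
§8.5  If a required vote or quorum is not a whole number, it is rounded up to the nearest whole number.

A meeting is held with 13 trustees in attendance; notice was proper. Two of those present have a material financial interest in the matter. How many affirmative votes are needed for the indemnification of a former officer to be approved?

8

The indemnification of a former officer requires two-thirds of the disinterested trustees present (13 − 2 = 11).
2/3 of 11 = 7.33, rounded up to 8.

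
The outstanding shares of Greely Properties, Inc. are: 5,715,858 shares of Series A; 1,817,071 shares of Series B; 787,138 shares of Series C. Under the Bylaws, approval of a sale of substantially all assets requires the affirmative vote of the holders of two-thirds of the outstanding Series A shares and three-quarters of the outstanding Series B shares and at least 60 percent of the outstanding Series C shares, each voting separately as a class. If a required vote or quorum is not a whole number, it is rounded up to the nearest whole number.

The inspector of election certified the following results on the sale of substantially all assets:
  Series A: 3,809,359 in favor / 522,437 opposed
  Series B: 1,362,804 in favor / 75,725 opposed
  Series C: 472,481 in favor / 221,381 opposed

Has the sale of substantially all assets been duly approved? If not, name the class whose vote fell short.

Not approved — the Series A shares did not give the required vote.

Series A: 2/3 of 5715858 = 3810572; 3,810,572 required, 3,809,359 in favor — not approved.
Series B: 3/4 of 1817071 = 1362803.25, rounded up to 1362804; 1,362,804 required, 1,362,804 in favor — approved.
Series C: 3/5 of 787138 = 472282.80, rounded up to 472283; 472,283 required, 472,481 in favor — approved.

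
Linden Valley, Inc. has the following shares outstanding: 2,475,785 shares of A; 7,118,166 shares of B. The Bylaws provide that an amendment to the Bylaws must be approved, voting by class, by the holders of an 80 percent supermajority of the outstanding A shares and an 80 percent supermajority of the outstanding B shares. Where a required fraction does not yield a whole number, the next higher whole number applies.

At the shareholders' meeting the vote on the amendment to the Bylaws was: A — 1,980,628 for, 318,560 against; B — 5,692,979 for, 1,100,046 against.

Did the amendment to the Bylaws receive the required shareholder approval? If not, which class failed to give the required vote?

Not approved — the B shares did not give the required vote.

A: 4/5 of 2475785 = 1980628; 1,980,628 required, 1,980,628 in favor — approved.
B: 4/5 of 7118166 = 5694532.80, rounded up to 5694533; 5,694,533 required, 5,692,979 in favor — not approved.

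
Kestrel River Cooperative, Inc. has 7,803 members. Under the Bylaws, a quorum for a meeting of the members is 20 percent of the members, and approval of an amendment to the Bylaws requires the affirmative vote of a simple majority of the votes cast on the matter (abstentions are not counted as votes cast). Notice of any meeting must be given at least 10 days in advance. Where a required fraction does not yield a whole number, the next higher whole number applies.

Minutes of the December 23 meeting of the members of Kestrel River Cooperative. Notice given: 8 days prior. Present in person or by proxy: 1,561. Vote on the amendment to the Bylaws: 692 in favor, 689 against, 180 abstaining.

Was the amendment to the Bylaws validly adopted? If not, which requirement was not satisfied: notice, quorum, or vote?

Notice: 8 days given; 10 required. Not satisfied.
Quorum: 20% of 7,803 = 1,560.60, rounded up to 1,561; 1,561 present. Satisfied.
Vote: requires a majority of the votes cast (1,561 − 180 abstaining = 1,381); a majority of 1381 is 691, so 691 needed; 692 in favor. Satisfied.

Invalid — notice requirement not satisfied.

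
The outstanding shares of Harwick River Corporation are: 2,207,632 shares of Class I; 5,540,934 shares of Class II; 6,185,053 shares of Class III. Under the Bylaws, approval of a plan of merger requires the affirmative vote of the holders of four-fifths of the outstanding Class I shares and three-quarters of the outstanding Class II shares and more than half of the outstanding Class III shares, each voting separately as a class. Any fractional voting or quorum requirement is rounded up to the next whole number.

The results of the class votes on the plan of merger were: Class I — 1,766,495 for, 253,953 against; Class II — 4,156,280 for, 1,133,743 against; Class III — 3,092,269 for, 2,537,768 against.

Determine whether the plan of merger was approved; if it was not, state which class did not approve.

Class I: 4/5 of 2207632 = 1766105.60, rounded up to 1766106; 1,766,106 required, 1,766,495 in favor — approved.
Class II: 3/4 of 5540934 = 4155700.50, rounded up to 4155701; 4,155,701 required, 4,156,280 in favor — approved.
Class III: a majority of 6185053 is 3092527; 3,092,527 required, 3,092,269 in favor — not approved.

Not approved — the Class III shares did not give the required vote.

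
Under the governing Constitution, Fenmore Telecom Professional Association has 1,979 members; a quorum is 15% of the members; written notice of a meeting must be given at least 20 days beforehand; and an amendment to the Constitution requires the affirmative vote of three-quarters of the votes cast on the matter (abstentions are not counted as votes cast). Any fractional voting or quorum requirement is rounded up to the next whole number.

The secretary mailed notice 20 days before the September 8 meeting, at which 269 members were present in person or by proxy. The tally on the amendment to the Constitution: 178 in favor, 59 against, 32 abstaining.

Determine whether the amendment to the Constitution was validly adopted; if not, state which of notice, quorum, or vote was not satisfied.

Notice: 20 days given; 20 required. Satisfied.
Quorum: 15% of 1,979 = 296.85, rounded up to 297; 269 present. Not satisfied.
Vote: requires three-fourths of the votes cast (269 − 32 abstaining = 237); 3/4 of 237 = 177.75, rounded up to 178, so 178 needed; 178 in favor. Satisfied.

Invalid — quorum requirement not satisfied.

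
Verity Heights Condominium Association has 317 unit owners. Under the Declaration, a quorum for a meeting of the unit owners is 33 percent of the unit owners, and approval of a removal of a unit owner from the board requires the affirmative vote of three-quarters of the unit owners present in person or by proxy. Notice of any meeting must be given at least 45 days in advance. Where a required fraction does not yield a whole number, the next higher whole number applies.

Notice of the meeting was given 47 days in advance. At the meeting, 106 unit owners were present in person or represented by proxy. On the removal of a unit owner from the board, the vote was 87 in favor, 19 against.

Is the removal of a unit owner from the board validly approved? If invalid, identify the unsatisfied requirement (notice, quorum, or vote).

Notice: 47 days given; 45 required. Satisfied.
Quorum: 33% of 317 = 104.61, rounded up to 105; 106 present. Satisfied.
Vote: requires three-fourths of those present (106); 3/4 of 106 = 79.50, rounded up to 80, so 80 needed; 87 in favor. Satisfied.

Valid — all requirements satisfied.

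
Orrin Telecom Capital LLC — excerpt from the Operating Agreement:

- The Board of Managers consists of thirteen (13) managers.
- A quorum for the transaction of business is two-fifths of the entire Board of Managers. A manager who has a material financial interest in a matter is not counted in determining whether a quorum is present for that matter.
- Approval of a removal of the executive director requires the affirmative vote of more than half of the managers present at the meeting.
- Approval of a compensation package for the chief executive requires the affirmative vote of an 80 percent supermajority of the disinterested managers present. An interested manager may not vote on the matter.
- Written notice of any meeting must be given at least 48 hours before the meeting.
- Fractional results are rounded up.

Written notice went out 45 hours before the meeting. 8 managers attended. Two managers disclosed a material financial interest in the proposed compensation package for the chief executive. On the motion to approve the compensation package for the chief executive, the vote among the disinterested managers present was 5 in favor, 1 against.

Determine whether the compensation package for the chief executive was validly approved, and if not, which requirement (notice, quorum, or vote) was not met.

Notice: 45 hours given; 48 required (45 < 48). Not satisfied.
Quorum: 8 present, but the 2 interested managers do not count, leaving 6. Quorum is 6. Satisfied.
Vote: the compensation package for the chief executive requires four-fifths of the disinterested managers present (8 − 2 = 6). 4/5 of 6 = 4.80, rounded up to 5, so 5 affirmative votes are needed; 5 voted in favor. Satisfied.

Invalid — notice requirement not satisfied.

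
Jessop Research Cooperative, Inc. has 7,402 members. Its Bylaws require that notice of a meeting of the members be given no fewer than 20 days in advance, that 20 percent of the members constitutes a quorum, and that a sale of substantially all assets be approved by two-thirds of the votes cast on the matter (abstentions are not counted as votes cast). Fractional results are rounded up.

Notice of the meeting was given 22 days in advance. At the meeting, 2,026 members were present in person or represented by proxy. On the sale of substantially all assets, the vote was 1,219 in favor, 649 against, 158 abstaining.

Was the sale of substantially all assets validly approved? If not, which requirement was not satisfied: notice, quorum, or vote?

Notice: 22 days given; 20 required. Satisfied.
Quorum: 20% of 7,402 = 1,480.40, rounded up to 1,481; 2,026 present. Satisfied.
Vote: requires two-thirds of the votes cast (2,026 − 158 abstaining = 1,868); 2/3 of 1868 = 1245.33, rounded up to 1246, so 1,246 needed; 1,219 in favor. Not satisfied.

Invalid — vote requirement not satisfied.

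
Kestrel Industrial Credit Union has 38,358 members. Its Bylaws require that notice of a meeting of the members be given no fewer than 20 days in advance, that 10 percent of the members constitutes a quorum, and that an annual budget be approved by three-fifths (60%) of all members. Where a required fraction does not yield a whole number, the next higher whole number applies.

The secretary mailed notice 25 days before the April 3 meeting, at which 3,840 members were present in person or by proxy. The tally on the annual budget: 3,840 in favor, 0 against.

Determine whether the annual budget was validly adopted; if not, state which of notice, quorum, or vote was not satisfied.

Notice: 25 days given; 20 required. Satisfied.
Quorum: 10% of 38,358 = 3,835.80, rounded up to 3,836; 3,840 present. Satisfied.
Vote: requires three-fifths of all members (38,358); 3/5 of 38358 = 23014.80, rounded up to 23015, so 23,015 needed; 3,840 in favor. Not satisfied.

Invalid — vote requirement not satisfied.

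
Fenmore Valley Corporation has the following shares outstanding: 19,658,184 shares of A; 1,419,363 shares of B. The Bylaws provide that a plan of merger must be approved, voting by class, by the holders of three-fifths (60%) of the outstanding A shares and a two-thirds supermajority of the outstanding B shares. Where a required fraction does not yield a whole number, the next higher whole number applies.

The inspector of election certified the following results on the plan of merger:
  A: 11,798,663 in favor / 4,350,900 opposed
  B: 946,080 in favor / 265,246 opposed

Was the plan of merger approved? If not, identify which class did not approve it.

A: 3/5 of 19658184 = 11794910.40, rounded up to 11794911; 11,794,911 required, 11,798,663 in favor — approved.
B: 2/3 of 1419363 = 946242; 946,242 required, 946,080 in favor — not approved.

Not approved — the B shares did not give the required vote.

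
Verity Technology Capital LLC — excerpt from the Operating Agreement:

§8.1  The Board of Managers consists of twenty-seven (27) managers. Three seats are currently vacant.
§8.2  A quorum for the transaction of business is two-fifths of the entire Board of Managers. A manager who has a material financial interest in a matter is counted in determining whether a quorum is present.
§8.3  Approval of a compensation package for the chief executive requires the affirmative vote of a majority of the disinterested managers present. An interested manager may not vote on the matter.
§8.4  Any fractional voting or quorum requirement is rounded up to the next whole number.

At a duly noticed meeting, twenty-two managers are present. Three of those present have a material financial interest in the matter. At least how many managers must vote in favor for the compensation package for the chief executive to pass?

The compensation package for the chief executive requires a majority of the disinterested managers present (22 − 3 = 19).
A majority of 19 is 10.

10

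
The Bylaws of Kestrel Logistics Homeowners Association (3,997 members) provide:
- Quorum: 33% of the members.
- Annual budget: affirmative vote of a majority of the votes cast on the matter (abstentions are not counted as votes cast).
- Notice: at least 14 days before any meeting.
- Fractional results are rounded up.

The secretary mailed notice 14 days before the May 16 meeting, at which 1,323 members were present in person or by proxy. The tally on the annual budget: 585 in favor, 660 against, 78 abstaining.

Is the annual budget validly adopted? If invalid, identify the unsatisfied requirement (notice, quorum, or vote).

Notice: 14 days given; 14 required. Satisfied.
Quorum: 33% of 3,997 = 1,319.01, rounded up to 1,320; 1,323 present. Satisfied.
Vote: requires a majority of the votes cast (1,323 − 78 abstaining = 1,245); a majority of 1245 is 623, so 623 needed; 585 in favor. Not satisfied.

Invalid — vote requirement not satisfied.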